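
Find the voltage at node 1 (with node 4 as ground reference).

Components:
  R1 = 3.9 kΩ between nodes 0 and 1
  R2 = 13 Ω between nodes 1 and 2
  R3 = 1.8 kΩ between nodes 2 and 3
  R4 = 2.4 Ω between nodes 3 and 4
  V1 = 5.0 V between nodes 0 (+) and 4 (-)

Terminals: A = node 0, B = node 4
Nodal analysis, taking node 4 as the 0 V reference.
Source V1 fixes V_0 = 5 V.
KCL at each unknown node (sum of currents leaving = 0; resistances in Ω):
  Node 1: (V_1 - 5)/3900 + (V_1 - V_2)/13 = 0
  Node 2: (V_2 - V_1)/13 + (V_2 - V_3)/1800 = 0
  Node 3: (V_3 - V_2)/1800 + (V_3 - 0)/2.4 = 0
Collecting terms (coefficients in siemens):
  0.07718·V_1 - 0.07692·V_2 = 0.001282
  0.07748·V_2 - 0.07692·V_1 - 0.0005556·V_3 = 0
  0.4172·V_3 - 0.0005556·V_2 = 0
Solving these 3 simultaneous equations (Gaussian elimination) gives:
  V_1 = 1.588 V, V_2 = 1.577 V, V_3 = 0.0021 V
The requested potential is V_1 = 1.588 V.

Final answer: V_1 = 1.588 V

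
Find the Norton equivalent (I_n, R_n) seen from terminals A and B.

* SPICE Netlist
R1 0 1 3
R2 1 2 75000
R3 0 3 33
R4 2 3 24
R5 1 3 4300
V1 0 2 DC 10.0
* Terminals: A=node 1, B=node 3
Find the Thévenin equivalent first; then I_n = V_th/R_th and R_n = R_th.
Step 1 — V_th is the open-circuit voltage V_A - V_B (nothing connected across the terminals).
Nodal analysis, taking node 2 as the 0 V reference.
Source V1 fixes V_0 = 10 V.
KCL at each unknown node (sum of currents leaving = 0; resistances in Ω):
  Node 1: (V_1 - 10)/3 + (V_1 - 0)/75000 + (V_1 - V_3)/4300 = 0
  Node 3: (V_3 - 10)/33 + (V_3 - 0)/24 + (V_3 - V_1)/4300 = 0
Collecting terms (coefficients in siemens):
  0.3336·V_1 - 0.0002326·V_3 = 3.333
  0.0722·V_3 - 0.0002326·V_1 = 0.303
Determinant D = (0.3336)(0.0722) - (-0.0002326)(-0.0002326) = 0.02409
V_1 = [(3.333)(0.0722) - (-0.0002326)(0.303)]/D = 9.996 V
V_3 = [(0.3336)(0.303) - (3.333)(-0.0002326)]/D = 4.229 V
V_th = V_1 - V_3 = 9.996 - 4.229 = 5.766 V
Step 2 — R_th: zero the source — replace V1 by a short circuit (node 2 merges into node 0) — and find the resistance seen between A (node 1) and B (node 3).
Reduce the network between node 1 (A) and node 3 (B) by series/parallel combination:
  Rp1 = R1 ‖ R2 (parallel, both between nodes 0 and 1) = 1/(1/3 + 1/75000) = 3 Ω
  Rp2 = R3 ‖ R4 (parallel, both between nodes 0 and 3) = 1/(1/33 + 1/24) = 13.89 Ω
  Rs1 = Rp1 + Rp2 (series, joined only at node 0) = 3 + 13.89 = 16.89 Ω
  Rp3 = R5 ‖ Rs1 (parallel, both between nodes 1 and 3) = 1/(1/4300 + 1/16.89) = 16.83 Ω
R_th = 16.83 Ω
I_n = V_th/R_th = 5.766/16.83 = 0.3427 A, and R_n = R_th = 16.83 Ω

Final answer: I_n = 0.3427 A, R_n = 16.83 Ω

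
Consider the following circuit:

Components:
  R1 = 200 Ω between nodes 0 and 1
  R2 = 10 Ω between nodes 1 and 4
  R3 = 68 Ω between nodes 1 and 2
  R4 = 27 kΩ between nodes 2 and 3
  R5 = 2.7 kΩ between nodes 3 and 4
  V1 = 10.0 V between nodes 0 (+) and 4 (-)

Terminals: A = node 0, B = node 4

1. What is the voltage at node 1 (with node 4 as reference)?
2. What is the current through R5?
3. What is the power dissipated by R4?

Nodal analysis, taking node 4 as the 0 V reference.
Source V1 fixes V_0 = 10 V.
KCL at each unknown node (sum of currents leaving = 0; resistances in Ω):
  Node 1: (V_1 - 10)/200 + (V_1 - 0)/10 + (V_1 - V_2)/68 = 0
  Node 2: (V_2 - V_1)/68 + (V_2 - V_3)/27000 = 0
  Node 3: (V_3 - V_2)/27000 + (V_3 - 0)/2700 = 0
Collecting terms (coefficients in siemens):
  0.1197·V_1 - 0.01471·V_2 = 0.05
  0.01474·V_2 - 0.01471·V_1 - 0.00003704·V_3 = 0
  0.0004074·V_3 - 0.00003704·V_2 = 0
Solving these 3 simultaneous equations (Gaussian elimination) gives:
  V_1 = 0.476 V, V_2 = 0.475 V, V_3 = 0.04318 V
Part 1:
  Read off the nodal solution: V_1 = 0.476 V
Part 2:
  I_R5 = (V_3 - V_4)/R5 = (0.04318 - 0)/2700 = 0.00001599 A
  Magnitude: I_R5 = 0.00001599 A
Part 3:
  I_R4 = (V_2 - V_3)/R4 = (0.475 - 0.04318)/27000 = 0.00001599 A
  P_R4 = I_R4² × R4 = (0.00001599)² × 27000 = 0.000006905 W

Final answers:
1. V_1 = 0.476 V
2. I_R5 = 1.599e-05 A
3. P_R4 = 6.905e-06 W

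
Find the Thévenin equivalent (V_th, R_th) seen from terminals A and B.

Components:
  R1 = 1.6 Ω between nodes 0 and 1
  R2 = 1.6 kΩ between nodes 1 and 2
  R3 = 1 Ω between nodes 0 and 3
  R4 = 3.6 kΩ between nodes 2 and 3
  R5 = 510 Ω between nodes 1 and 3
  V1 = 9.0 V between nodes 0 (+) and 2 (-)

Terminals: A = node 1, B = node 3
Step 1 — V_th is the open-circuit voltage V_A - V_B (nothing connected across the terminals).
Nodal analysis, taking node 2 as the 0 V reference.
Source V1 fixes V_0 = 9 V.
KCL at each unknown node (sum of currents leaving = 0; resistances in Ω):
  Node 1: (V_1 - 9)/1.6 + (V_1 - 0)/1600 + (V_1 - V_3)/510 = 0
  Node 3: (V_3 - 9)/1 + (V_3 - 0)/3600 + (V_3 - V_1)/510 = 0
Collecting terms (coefficients in siemens):
  0.6276·V_1 - 0.001961·V_3 = 5.625
  1.002·V_3 - 0.001961·V_1 = 9
Determinant D = (0.6276)(1.002) - (-0.001961)(-0.001961) = 0.629
V_1 = [(5.625)(1.002) - (-0.001961)(9)]/D = 8.991 V
V_3 = [(0.6276)(9) - (5.625)(-0.001961)]/D = 8.997 V
V_th = V_1 - V_3 = 8.991 - 8.997 = -0.006459 V
Step 2 — R_th: zero the source — replace V1 by a short circuit (node 2 merges into node 0) — and find the resistance seen between A (node 1) and B (node 3).
Reduce the network between node 1 (A) and node 3 (B) by series/parallel combination:
  Rp1 = R1 ‖ R2 (parallel, both between nodes 0 and 1) = 1/(1/1.6 + 1/1600) = 1.598 Ω
  Rp2 = R3 ‖ R4 (parallel, both between nodes 0 and 3) = 1/(1/1 + 1/3600) = 0.9997 Ω
  Rs1 = Rp1 + Rp2 (series, joined only at node 0) = 1.598 + 0.9997 = 2.598 Ω
  Rp3 = R5 ‖ Rs1 (parallel, both between nodes 1 and 3) = 1/(1/510 + 1/2.598) = 2.585 Ω
R_th = 2.585 Ω

Final answer: V_th = -0.006459 V, R_th = 2.585 Ω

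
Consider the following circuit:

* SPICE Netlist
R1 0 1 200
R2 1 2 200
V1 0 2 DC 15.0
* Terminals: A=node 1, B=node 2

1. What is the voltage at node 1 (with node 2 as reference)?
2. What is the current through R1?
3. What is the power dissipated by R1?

Nodal analysis, taking node 2 as the 0 V reference.
Source V1 fixes V_0 = 15 V.
KCL at each unknown node (sum of currents leaving = 0; resistances in Ω):
  Node 1: (V_1 - 15)/200 + (V_1 - 0)/200 = 0
Collecting terms: 0.01 × V_1 = 0.075  =>  V_1 = 7.5 V
Part 1:
  Read off the nodal solution: V_1 = 7.5 V
Part 2:
  I_R1 = (V_0 - V_1)/R1 = (15 - 7.5)/200 = 0.0375 A
  Magnitude: I_R1 = 0.0375 A
Part 3:
  I_R1 = (V_0 - V_1)/R1 = (15 - 7.5)/200 = 0.0375 A
  P_R1 = I_R1² × R1 = (0.0375)² × 200 = 0.2812 W

Final answers:
1. V_1 = 7.5 V
2. I_R1 = 0.0375 A
3. P_R1 = 0.2812 W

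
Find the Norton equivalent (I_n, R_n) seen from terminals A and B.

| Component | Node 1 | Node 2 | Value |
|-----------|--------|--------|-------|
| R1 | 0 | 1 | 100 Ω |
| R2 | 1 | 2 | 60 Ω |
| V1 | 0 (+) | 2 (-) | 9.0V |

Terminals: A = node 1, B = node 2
Find the Thévenin equivalent first; then I_n = V_th/R_th and R_n = R_th.
Step 1 — V_th is the open-circuit voltage V_A - V_B (nothing connected across the terminals).
Nodal analysis, taking node 2 as the 0 V reference.
Source V1 fixes V_0 = 9 V.
KCL at each unknown node (sum of currents leaving = 0; resistances in Ω):
  Node 1: (V_1 - 9)/100 + (V_1 - 0)/60 = 0
Collecting terms: 0.02667 × V_1 = 0.09  =>  V_1 = 3.375 V
V_th = V_1 - V_2 = 3.375 - 0 = 3.375 V
Step 2 — R_th: zero the source — replace V1 by a short circuit (node 2 merges into node 0) — and find the resistance seen between A (node 1) and B (node 0).
Reduce the network between node 1 (A) and node 0 (B) by series/parallel combination:
  Rp1 = R1 ‖ R2 (parallel, both between nodes 0 and 1) = 1/(1/100 + 1/60) = 37.5 Ω
R_th = 37.5 Ω
I_n = V_th/R_th = 3.375/37.5 = 0.09 A, and R_n = R_th = 37.5 Ω

Final answer: I_n = 0.09 A, R_n = 37.5 Ω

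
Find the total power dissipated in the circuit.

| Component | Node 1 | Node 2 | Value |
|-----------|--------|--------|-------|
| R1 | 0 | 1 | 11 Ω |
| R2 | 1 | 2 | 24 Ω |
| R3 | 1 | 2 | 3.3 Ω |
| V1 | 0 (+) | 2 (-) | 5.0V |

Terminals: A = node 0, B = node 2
Nodal analysis, taking node 2 as the 0 V reference.
Source V1 fixes V_0 = 5 V.
KCL at each unknown node (sum of currents leaving = 0; resistances in Ω):
  Node 1: (V_1 - 5)/11 + (V_1 - 0)/24 + (V_1 - 0)/3.3 = 0
Collecting terms: 0.4356 × V_1 = 0.4545  =>  V_1 = 1.043 V
Power in each resistor, P = (ΔV)²/R:
  P_R1 = (5 - 1.043)²/11 = 1.423 W
  P_R2 = (1.043 - 0)²/24 = 0.04537 W
  P_R3 = (1.043 - 0)²/3.3 = 0.33 W
P_total = P_R1 + P_R2 + P_R3 = 1.798 W

Final answer: 1.798 W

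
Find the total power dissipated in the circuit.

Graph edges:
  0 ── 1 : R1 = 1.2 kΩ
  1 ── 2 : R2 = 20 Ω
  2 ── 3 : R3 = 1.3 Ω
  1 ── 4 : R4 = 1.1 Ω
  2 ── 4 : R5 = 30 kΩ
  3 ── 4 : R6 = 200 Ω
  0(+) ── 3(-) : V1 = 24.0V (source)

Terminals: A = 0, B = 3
Nodal analysis, taking node 3 as the 0 V reference.
Source V1 fixes V_0 = 24 V.
KCL at each unknown node (sum of currents leaving = 0; resistances in Ω):
  Node 1: (V_1 - 24)/1200 + (V_1 - V_2)/20 + (V_1 - V_4)/1.1 = 0
  Node 2: (V_2 - V_1)/20 + (V_2 - 0)/1.3 + (V_2 - V_4)/30000 = 0
  Node 4: (V_4 - V_1)/1.1 + (V_4 - V_2)/30000 + (V_4 - 0)/200 = 0
Collecting terms (coefficients in siemens):
  0.9599·V_1 - 0.05·V_2 - 0.9091·V_4 = 0.02
  0.8193·V_2 - 0.05·V_1 - 0.00003333·V_4 = 0
  0.9141·V_4 - 0.9091·V_1 - 0.00003333·V_2 = 0
Solving these 3 simultaneous equations (Gaussian elimination) gives:
  V_1 = 0.3789 V, V_2 = 0.02314 V, V_4 = 0.3768 V
Power in each resistor, P = (ΔV)²/R:
  P_R1 = (24 - 0.3789)²/1200 = 0.465 W
  P_R2 = (0.3789 - 0.02314)²/20 = 0.006329 W
  P_R3 = (0.02314 - 0)²/1.3 = 0.0004119 W
  P_R4 = (0.3789 - 0.3768)²/1.1 = 0.000003954 W
  P_R5 = (0.02314 - 0.3768)²/30000 = 0.00000417 W
  P_R6 = (0 - 0.3768)²/200 = 0.00071 W
P_total = P_R1 + P_R2 + P_R3 + P_R4 + P_R5 + P_R6 = 0.4724 W

Final answer: 0.4724 W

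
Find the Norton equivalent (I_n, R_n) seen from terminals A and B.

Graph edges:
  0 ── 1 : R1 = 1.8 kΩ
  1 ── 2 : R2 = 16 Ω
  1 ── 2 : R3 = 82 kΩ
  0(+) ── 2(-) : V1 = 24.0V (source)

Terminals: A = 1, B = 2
Find the Thévenin equivalent first; then I_n = V_th/R_th and R_n = R_th.
Step 1 — V_th is the open-circuit voltage V_A - V_B (nothing connected across the terminals).
Nodal analysis, taking node 2 as the 0 V reference.
Source V1 fixes V_0 = 24 V.
KCL at each unknown node (sum of currents leaving = 0; resistances in Ω):
  Node 1: (V_1 - 24)/1800 + (V_1 - 0)/16 + (V_1 - 0)/82000 = 0
Collecting terms: 0.06307 × V_1 = 0.01333  =>  V_1 = 0.2114 V
V_th = V_1 - V_2 = 0.2114 - 0 = 0.2114 V
Step 2 — R_th: zero the source — replace V1 by a short circuit (node 2 merges into node 0) — and find the resistance seen between A (node 1) and B (node 0).
Reduce the network between node 1 (A) and node 0 (B) by series/parallel combination:
  Rp1 = R1 ‖ R2 ‖ R3 (parallel, all between nodes 0 and 1) = 1/(1/1800 + 1/16 + 1/82000) = 15.86 Ω
R_th = 15.86 Ω
I_n = V_th/R_th = 0.2114/15.86 = 0.01333 A, and R_n = R_th = 15.86 Ω

Final answer: I_n = 0.01333 A, R_n = 15.86 Ω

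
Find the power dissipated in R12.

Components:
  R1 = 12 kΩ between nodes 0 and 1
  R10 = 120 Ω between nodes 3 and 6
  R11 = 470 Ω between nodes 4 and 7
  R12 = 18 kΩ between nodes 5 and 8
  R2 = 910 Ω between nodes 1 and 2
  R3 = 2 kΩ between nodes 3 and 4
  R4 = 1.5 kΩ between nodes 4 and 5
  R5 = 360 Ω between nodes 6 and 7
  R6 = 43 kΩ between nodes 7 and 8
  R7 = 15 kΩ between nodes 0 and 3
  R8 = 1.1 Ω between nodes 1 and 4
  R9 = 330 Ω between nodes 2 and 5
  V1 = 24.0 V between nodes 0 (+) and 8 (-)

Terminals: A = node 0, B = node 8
Nodal analysis, taking node 8 as the 0 V reference.
Source V1 fixes V_0 = 24 V.
KCL at each unknown node (sum of currents leaving = 0; resistances in Ω):
  Node 1: (V_1 - 24)/12000 + (V_1 - V_2)/910 + (V_1 - V_4)/1.1 = 0
  Node 2: (V_2 - V_1)/910 + (V_2 - V_5)/330 = 0
  Node 3: (V_3 - V_4)/2000 + (V_3 - 24)/15000 + (V_3 - V_6)/120 = 0
  Node 4: (V_4 - V_3)/2000 + (V_4 - V_5)/1500 + (V_4 - V_1)/1.1 + (V_4 - V_7)/470 = 0
  Node 5: (V_5 - V_4)/1500 + (V_5 - V_2)/330 + (V_5 - 0)/18000 = 0
  Node 6: (V_6 - V_7)/360 + (V_6 - V_3)/120 = 0
  Node 7: (V_7 - V_6)/360 + (V_7 - 0)/43000 + (V_7 - V_4)/470 = 0
Collecting terms (coefficients in siemens):
  0.9103·V_1 - 0.001099·V_2 - 0.9091·V_4 = 0.002
  0.004129·V_2 - 0.001099·V_1 - 0.00303·V_5 = 0
  0.0089·V_3 - 0.0005·V_4 - 0.008333·V_6 = 0.0016
  0.9124·V_4 - 0.9091·V_1 - 0.0005·V_3 - 0.0006667·V_5 - 0.002128·V_7 = 0
  0.003753·V_5 - 0.00303·V_2 - 0.0006667·V_4 = 0
  0.01111·V_6 - 0.008333·V_3 - 0.002778·V_7 = 0
  0.004929·V_7 - 0.002128·V_4 - 0.002778·V_6 = 0
Solving these 7 simultaneous equations (Gaussian elimination) gives:
  V_1 = 15.81 V, V_2 = 15.38 V, V_3 = 16.03 V, V_4 = 15.8 V
  V_5 = 15.23 V, V_6 = 15.98 V, V_7 = 15.83 V
I_R12 = (V_5 - V_8)/R12 = (15.23 - 0)/18000 = 0.0008461 A
P_R12 = I_R12² × R12 = (0.0008461)² × 18000 = 0.01289 W

Final answer: 0.01289 W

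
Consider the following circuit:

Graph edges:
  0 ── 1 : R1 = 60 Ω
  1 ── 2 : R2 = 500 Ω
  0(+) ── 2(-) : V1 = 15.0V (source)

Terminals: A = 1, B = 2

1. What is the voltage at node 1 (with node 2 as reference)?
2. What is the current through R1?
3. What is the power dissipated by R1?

Nodal analysis, taking node 2 as the 0 V reference.
Source V1 fixes V_0 = 15 V.
KCL at each unknown node (sum of currents leaving = 0; resistances in Ω):
  Node 1: (V_1 - 15)/60 + (V_1 - 0)/500 = 0
Collecting terms: 0.01867 × V_1 = 0.25  =>  V_1 = 13.39 V
Part 1:
  Read off the nodal solution: V_1 = 13.39 V
Part 2:
  I_R1 = (V_0 - V_1)/R1 = (15 - 13.39)/60 = 0.02679 A
  Magnitude: I_R1 = 0.02679 A
Part 3:
  I_R1 = (V_0 - V_1)/R1 = (15 - 13.39)/60 = 0.02679 A
  P_R1 = I_R1² × R1 = (0.02679)² × 60 = 0.04305 W

Final answers:
1. V_1 = 13.39 V
2. I_R1 = 0.02679 A
3. P_R1 = 0.04305 W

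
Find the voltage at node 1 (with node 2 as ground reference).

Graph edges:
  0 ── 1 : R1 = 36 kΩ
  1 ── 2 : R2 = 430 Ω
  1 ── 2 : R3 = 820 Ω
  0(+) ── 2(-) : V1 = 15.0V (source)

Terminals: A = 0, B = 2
Nodal analysis, taking node 2 as the 0 V reference.
Source V1 fixes V_0 = 15 V.
KCL at each unknown node (sum of currents leaving = 0; resistances in Ω):
  Node 1: (V_1 - 15)/36000 + (V_1 - 0)/430 + (V_1 - 0)/820 = 0
Collecting terms: 0.003573 × V_1 = 0.0004167  =>  V_1 = 0.1166 V
The requested potential is V_1 = 0.1166 V.

Final answer: V_1 = 0.1166 V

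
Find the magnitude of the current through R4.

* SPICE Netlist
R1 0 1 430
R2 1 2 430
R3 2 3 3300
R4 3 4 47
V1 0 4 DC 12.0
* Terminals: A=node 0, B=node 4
Nodal analysis, taking node 4 as the 0 V reference.
Source V1 fixes V_0 = 12 V.
KCL at each unknown node (sum of currents leaving = 0; resistances in Ω):
  Node 1: (V_1 - 12)/430 + (V_1 - V_2)/430 = 0
  Node 2: (V_2 - V_1)/430 + (V_2 - V_3)/3300 = 0
  Node 3: (V_3 - V_2)/3300 + (V_3 - 0)/47 = 0
Collecting terms (coefficients in siemens):
  0.004651·V_1 - 0.002326·V_2 = 0.02791
  0.002629·V_2 - 0.002326·V_1 - 0.000303·V_3 = 0
  0.02158·V_3 - 0.000303·V_2 = 0
Solving these 3 simultaneous equations (Gaussian elimination) gives:
  V_1 = 10.77 V, V_2 = 9.547 V, V_3 = 0.1341 V
I_R4 = (V_3 - V_4)/R4 = (0.1341 - 0)/47 = 0.002852 A
|I_R4| = 0.002852 A

Final answer: |I_R4| = 0.002852 A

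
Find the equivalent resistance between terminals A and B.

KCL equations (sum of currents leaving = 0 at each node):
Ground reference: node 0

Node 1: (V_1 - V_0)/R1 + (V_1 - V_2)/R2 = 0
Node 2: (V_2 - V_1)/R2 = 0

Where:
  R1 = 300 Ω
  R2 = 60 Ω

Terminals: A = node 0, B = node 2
Reduce the network between node 0 (A) and node 2 (B) by series/parallel combination:
  Rs1 = R1 + R2 (series, joined only at node 1) = 300 + 60 = 360 Ω
R_eq = 360 Ω

Final answer: 360 Ω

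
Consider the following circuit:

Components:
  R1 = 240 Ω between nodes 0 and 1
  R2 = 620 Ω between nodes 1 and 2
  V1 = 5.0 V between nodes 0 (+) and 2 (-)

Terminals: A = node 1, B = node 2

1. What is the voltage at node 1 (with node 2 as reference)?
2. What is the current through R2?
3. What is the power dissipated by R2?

Nodal analysis, taking node 2 as the 0 V reference.
Source V1 fixes V_0 = 5 V.
KCL at each unknown node (sum of currents leaving = 0; resistances in Ω):
  Node 1: (V_1 - 5)/240 + (V_1 - 0)/620 = 0
Collecting terms: 0.00578 × V_1 = 0.02083  =>  V_1 = 3.605 V
Part 1:
  Read off the nodal solution: V_1 = 3.605 V
Part 2:
  I_R2 = (V_1 - V_2)/R2 = (3.605 - 0)/620 = 0.005814 A
  Magnitude: I_R2 = 0.005814 A
Part 3:
  I_R2 = (V_1 - V_2)/R2 = (3.605 - 0)/620 = 0.005814 A
  P_R2 = I_R2² × R2 = (0.005814)² × 620 = 0.02096 W

Final answers:
1. V_1 = 3.605 V
2. I_R2 = 0.005814 A
3. P_R2 = 0.02096 W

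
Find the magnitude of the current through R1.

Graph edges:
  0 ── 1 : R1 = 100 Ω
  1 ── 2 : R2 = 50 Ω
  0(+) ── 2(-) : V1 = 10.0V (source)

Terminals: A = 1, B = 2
Nodal analysis, taking node 2 as the 0 V reference.
Source V1 fixes V_0 = 10 V.
KCL at each unknown node (sum of currents leaving = 0; resistances in Ω):
  Node 1: (V_1 - 10)/100 + (V_1 - 0)/50 = 0
Collecting terms: 0.03 × V_1 = 0.1  =>  V_1 = 3.333 V
I_R1 = (V_0 - V_1)/R1 = (10 - 3.333)/100 = 0.06667 A
|I_R1| = 0.06667 A

Final answer: |I_R1| = 0.06667 A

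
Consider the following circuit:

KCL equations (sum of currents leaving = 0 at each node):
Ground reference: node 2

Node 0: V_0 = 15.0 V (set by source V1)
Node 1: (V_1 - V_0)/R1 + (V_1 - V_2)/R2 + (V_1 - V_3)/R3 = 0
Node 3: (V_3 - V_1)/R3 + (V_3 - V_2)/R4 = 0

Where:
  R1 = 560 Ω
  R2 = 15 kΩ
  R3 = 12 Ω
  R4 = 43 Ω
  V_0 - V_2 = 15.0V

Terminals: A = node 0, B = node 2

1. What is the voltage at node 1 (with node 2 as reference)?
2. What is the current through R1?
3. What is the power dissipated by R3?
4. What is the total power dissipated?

Nodal analysis, taking node 2 as the 0 V reference.
Source V1 fixes V_0 = 15 V.
KCL at each unknown node (sum of currents leaving = 0; resistances in Ω):
  Node 1: (V_1 - 15)/560 + (V_1 - 0)/15000 + (V_1 - V_3)/12 = 0
  Node 3: (V_3 - V_1)/12 + (V_3 - 0)/43 = 0
Collecting terms (coefficients in siemens):
  0.08519·V_1 - 0.08333·V_3 = 0.02679
  0.1066·V_3 - 0.08333·V_1 = 0
Determinant D = (0.08519)(0.1066) - (-0.08333)(-0.08333) = 0.002135
V_1 = [(0.02679)(0.1066) - (-0.08333)(0)]/D = 1.337 V
V_3 = [(0.08519)(0) - (0.02679)(-0.08333)]/D = 1.045 V
Part 1:
  Read off the nodal solution: V_1 = 1.337 V
Part 2:
  I_R1 = (V_0 - V_1)/R1 = (15 - 1.337)/560 = 0.0244 A
  Magnitude: I_R1 = 0.0244 A
Part 3:
  I_R3 = (V_1 - V_3)/R3 = (1.337 - 1.045)/12 = 0.02431 A
  P_R3 = I_R3² × R3 = (0.02431)² × 12 = 0.007091 W
Part 4:
  Power in each resistor, P = (ΔV)²/R:
    P_R1 = (15 - 1.337)²/560 = 0.3334 W
    P_R2 = (1.337 - 0)²/15000 = 0.0001192 W
    P_R3 = (1.337 - 1.045)²/12 = 0.007091 W
    P_R4 = (0 - 1.045)²/43 = 0.02541 W
  P_total = P_R1 + P_R2 + P_R3 + P_R4 = 0.366 W

Final answers:
1. V_1 = 1.337 V
2. I_R1 = 0.0244 A
3. P_R3 = 0.007091 W
4. P_total = 0.366 W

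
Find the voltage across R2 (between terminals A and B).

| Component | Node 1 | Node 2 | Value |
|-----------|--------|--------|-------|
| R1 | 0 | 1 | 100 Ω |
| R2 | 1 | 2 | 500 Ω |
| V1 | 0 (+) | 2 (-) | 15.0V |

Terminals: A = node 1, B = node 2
R1 and R2 are in series across V1 (node 0 → node 1 → node 2), and the output A–B is taken across R2, so this is a voltage divider.
Series current: I = V1/(R1 + R2) = 15/(100 + 500) = 15/600 = 0.025 A
V_R2 = I × R2 = V1 × R2/(R1 + R2) = 15 × 500/600 = 12.5 V

Final answer: 12.5 V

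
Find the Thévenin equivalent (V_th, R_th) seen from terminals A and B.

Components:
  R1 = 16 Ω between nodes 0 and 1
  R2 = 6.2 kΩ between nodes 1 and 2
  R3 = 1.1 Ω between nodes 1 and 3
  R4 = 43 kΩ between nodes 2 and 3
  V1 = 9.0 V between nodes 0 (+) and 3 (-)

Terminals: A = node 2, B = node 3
Step 1 — V_th is the open-circuit voltage V_A - V_B (nothing connected across the terminals).
Nodal analysis, taking node 3 as the 0 V reference.
Source V1 fixes V_0 = 9 V.
KCL at each unknown node (sum of currents leaving = 0; resistances in Ω):
  Node 1: (V_1 - 9)/16 + (V_1 - V_2)/6200 + (V_1 - 0)/1.1 = 0
  Node 2: (V_2 - V_1)/6200 + (V_2 - 0)/43000 = 0
Collecting terms (coefficients in siemens):
  0.9718·V_1 - 0.0001613·V_2 = 0.5625
  0.0001845·V_2 - 0.0001613·V_1 = 0
Determinant D = (0.9718)(0.0001845) - (-0.0001613)(-0.0001613) = 0.0001793
V_1 = [(0.5625)(0.0001845) - (-0.0001613)(0)]/D = 0.5789 V
V_2 = [(0.9718)(0) - (0.5625)(-0.0001613)]/D = 0.506 V
V_th = V_2 - V_3 = 0.506 - 0 = 0.506 V
Step 2 — R_th: zero the source — replace V1 by a short circuit (node 3 merges into node 0) — and find the resistance seen between A (node 2) and B (node 0).
Reduce the network between node 2 (A) and node 0 (B) by series/parallel combination:
  Rp1 = R1 ‖ R3 (parallel, both between nodes 0 and 1) = 1/(1/16 + 1/1.1) = 1.029 Ω
  Rs1 = R2 + Rp1 (series, joined only at node 1) = 6200 + 1.029 = 6201 Ω
  Rp2 = R4 ‖ Rs1 (parallel, both between nodes 0 and 2) = 1/(1/43000 + 1/6201) = 5419 Ω
R_th = 5.419 kΩ

Final answer: V_th = 0.506 V, R_th = 5.419 kΩ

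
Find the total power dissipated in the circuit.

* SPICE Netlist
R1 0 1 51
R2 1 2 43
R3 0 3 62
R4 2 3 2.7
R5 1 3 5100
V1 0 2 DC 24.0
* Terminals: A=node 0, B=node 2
Nodal analysis, taking node 2 as the 0 V reference.
Source V1 fixes V_0 = 24 V.
KCL at each unknown node (sum of currents leaving = 0; resistances in Ω):
  Node 1: (V_1 - 24)/51 + (V_1 - 0)/43 + (V_1 - V_3)/5100 = 0
  Node 3: (V_3 - 24)/62 + (V_3 - 0)/2.7 + (V_3 - V_1)/5100 = 0
Collecting terms (coefficients in siemens):
  0.04306·V_1 - 0.0001961·V_3 = 0.4706
  0.3867·V_3 - 0.0001961·V_1 = 0.3871
Determinant D = (0.04306)(0.3867) - (-0.0001961)(-0.0001961) = 0.01665
V_1 = [(0.4706)(0.3867) - (-0.0001961)(0.3871)]/D = 10.93 V
V_3 = [(0.04306)(0.3871) - (0.4706)(-0.0001961)]/D = 1.007 V
Power in each resistor, P = (ΔV)²/R:
  P_R1 = (24 - 10.93)²/51 = 3.348 W
  P_R2 = (10.93 - 0)²/43 = 2.78 W
  P_R3 = (24 - 1.007)²/62 = 8.527 W
  P_R4 = (0 - 1.007)²/2.7 = 0.3753 W
  P_R5 = (10.93 - 1.007)²/5100 = 0.01932 W
P_total = P_R1 + P_R2 + P_R3 + P_R4 + P_R5 = 15.05 W

Final answer: 15.05 W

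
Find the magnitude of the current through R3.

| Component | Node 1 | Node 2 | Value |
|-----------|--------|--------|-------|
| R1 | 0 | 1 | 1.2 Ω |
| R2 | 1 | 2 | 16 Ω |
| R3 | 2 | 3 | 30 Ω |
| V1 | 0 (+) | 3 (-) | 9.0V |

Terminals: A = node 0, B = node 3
Nodal analysis, taking node 3 as the 0 V reference.
Source V1 fixes V_0 = 9 V.
KCL at each unknown node (sum of currents leaving = 0; resistances in Ω):
  Node 1: (V_1 - 9)/1.2 + (V_1 - V_2)/16 = 0
  Node 2: (V_2 - V_1)/16 + (V_2 - 0)/30 = 0
Collecting terms (coefficients in siemens):
  0.8958·V_1 - 0.0625·V_2 = 7.5
  0.09583·V_2 - 0.0625·V_1 = 0
Determinant D = (0.8958)(0.09583) - (-0.0625)(-0.0625) = 0.08194
V_1 = [(7.5)(0.09583) - (-0.0625)(0)]/D = 8.771 V
V_2 = [(0.8958)(0) - (7.5)(-0.0625)]/D = 5.72 V
I_R3 = (V_2 - V_3)/R3 = (5.72 - 0)/30 = 0.1907 A
|I_R3| = 0.1907 A

Final answer: |I_R3| = 0.1907 A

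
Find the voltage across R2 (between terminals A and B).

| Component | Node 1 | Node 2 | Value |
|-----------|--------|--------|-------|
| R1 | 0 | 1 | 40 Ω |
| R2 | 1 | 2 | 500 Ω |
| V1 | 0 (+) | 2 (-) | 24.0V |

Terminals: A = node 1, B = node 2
R1 and R2 are in series across V1 (node 0 → node 1 → node 2), and the output A–B is taken across R2, so this is a voltage divider.
Series current: I = V1/(R1 + R2) = 24/(40 + 500) = 24/540 = 0.04444 A
V_R2 = I × R2 = V1 × R2/(R1 + R2) = 24 × 500/540 = 22.22 V

Final answer: 22.22 V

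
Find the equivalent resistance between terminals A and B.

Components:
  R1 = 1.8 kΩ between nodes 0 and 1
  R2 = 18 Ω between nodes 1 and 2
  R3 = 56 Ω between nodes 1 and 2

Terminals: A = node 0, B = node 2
Reduce the network between node 0 (A) and node 2 (B) by series/parallel combination:
  Rp1 = R2 ‖ R3 (parallel, both between nodes 1 and 2) = 1/(1/18 + 1/56) = 13.62 Ω
  Rs1 = R1 + Rp1 (series, joined only at node 1) = 1800 + 13.62 = 1814 Ω
R_eq = 1.814 kΩ

Final answer: 1.814 kΩ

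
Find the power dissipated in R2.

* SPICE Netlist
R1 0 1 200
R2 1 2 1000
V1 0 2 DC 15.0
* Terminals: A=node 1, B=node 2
Nodal analysis, taking node 2 as the 0 V reference.
Source V1 fixes V_0 = 15 V.
KCL at each unknown node (sum of currents leaving = 0; resistances in Ω):
  Node 1: (V_1 - 15)/200 + (V_1 - 0)/1000 = 0
Collecting terms: 0.006 × V_1 = 0.075  =>  V_1 = 12.5 V
I_R2 = (V_1 - V_2)/R2 = (12.5 - 0)/1000 = 0.0125 A
P_R2 = I_R2² × R2 = (0.0125)² × 1000 = 0.1562 W

Final answer: 0.1562 W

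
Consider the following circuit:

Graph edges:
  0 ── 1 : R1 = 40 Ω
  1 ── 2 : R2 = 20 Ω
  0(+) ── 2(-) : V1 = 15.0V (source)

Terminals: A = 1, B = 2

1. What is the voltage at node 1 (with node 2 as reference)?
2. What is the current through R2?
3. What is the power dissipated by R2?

Nodal analysis, taking node 2 as the 0 V reference.
Source V1 fixes V_0 = 15 V.
KCL at each unknown node (sum of currents leaving = 0; resistances in Ω):
  Node 1: (V_1 - 15)/40 + (V_1 - 0)/20 = 0
Collecting terms: 0.075 × V_1 = 0.375  =>  V_1 = 5 V
Part 1:
  Read off the nodal solution: V_1 = 5 V
Part 2:
  I_R2 = (V_1 - V_2)/R2 = (5 - 0)/20 = 0.25 A
  Magnitude: I_R2 = 0.25 A
Part 3:
  I_R2 = (V_1 - V_2)/R2 = (5 - 0)/20 = 0.25 A
  P_R2 = I_R2² × R2 = (0.25)² × 20 = 1.25 W

Final answers:
1. V_1 = 5 V
2. I_R2 = 0.25 A
3. P_R2 = 1.25 W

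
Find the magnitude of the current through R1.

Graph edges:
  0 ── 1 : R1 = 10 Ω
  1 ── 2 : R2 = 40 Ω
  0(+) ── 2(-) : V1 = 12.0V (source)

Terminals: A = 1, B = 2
Nodal analysis, taking node 2 as the 0 V reference.
Source V1 fixes V_0 = 12 V.
KCL at each unknown node (sum of currents leaving = 0; resistances in Ω):
  Node 1: (V_1 - 12)/10 + (V_1 - 0)/40 = 0
Collecting terms: 0.125 × V_1 = 1.2  =>  V_1 = 9.6 V
I_R1 = (V_0 - V_1)/R1 = (12 - 9.6)/10 = 0.24 A
|I_R1| = 0.24 A

Final answer: |I_R1| = 0.24 A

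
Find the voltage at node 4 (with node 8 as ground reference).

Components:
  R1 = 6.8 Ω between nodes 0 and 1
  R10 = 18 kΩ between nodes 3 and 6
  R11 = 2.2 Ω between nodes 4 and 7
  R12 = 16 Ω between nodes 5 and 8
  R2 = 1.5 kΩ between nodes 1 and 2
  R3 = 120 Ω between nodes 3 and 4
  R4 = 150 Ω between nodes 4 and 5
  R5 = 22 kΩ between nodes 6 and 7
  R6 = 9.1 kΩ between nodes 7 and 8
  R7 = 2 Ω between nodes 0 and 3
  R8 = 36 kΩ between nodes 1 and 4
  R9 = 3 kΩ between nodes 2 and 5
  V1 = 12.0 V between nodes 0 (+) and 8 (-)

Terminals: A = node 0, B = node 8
Nodal analysis, taking node 8 as the 0 V reference.
Source V1 fixes V_0 = 12 V.
KCL at each unknown node (sum of currents leaving = 0; resistances in Ω):
  Node 1: (V_1 - 12)/6.8 + (V_1 - V_2)/1500 + (V_1 - V_4)/36000 = 0
  Node 2: (V_2 - V_1)/1500 + (V_2 - V_5)/3000 = 0
  Node 3: (V_3 - V_4)/120 + (V_3 - 12)/2 + (V_3 - V_6)/18000 = 0
  Node 4: (V_4 - V_3)/120 + (V_4 - V_5)/150 + (V_4 - V_1)/36000 + (V_4 - V_7)/2.2 = 0
  Node 5: (V_5 - V_4)/150 + (V_5 - V_2)/3000 + (V_5 - 0)/16 = 0
  Node 6: (V_6 - V_7)/22000 + (V_6 - V_3)/18000 = 0
  Node 7: (V_7 - V_6)/22000 + (V_7 - 0)/9100 + (V_7 - V_4)/2.2 = 0
Collecting terms (coefficients in siemens):
  0.1478·V_1 - 0.0006667·V_2 - 0.00002778·V_4 = 1.765
  0.001·V_2 - 0.0006667·V_1 - 0.0003333·V_5 = 0
  0.5084·V_3 - 0.008333·V_4 - 0.00005556·V_6 = 6
  0.4696·V_4 - 0.00002778·V_1 - 0.008333·V_3 - 0.006667·V_5 - 0.4545·V_7 = 0
  0.0695·V_5 - 0.0003333·V_2 - 0.006667·V_4 = 0
  0.000101·V_6 - 0.00005556·V_3 - 0.00004545·V_7 = 0
  0.4547·V_7 - 0.4545·V_4 - 0.00004545·V_6 = 0
Solving these 7 simultaneous equations (Gaussian elimination) gives:
  V_1 = 11.98 V, V_2 = 8.222 V, V_3 = 11.92 V, V_4 = 6.899 V
  V_5 = 0.7012 V, V_6 = 9.658 V, V_7 = 6.898 V
The requested potential is V_4 = 6.899 V.

Final answer: V_4 = 6.899 V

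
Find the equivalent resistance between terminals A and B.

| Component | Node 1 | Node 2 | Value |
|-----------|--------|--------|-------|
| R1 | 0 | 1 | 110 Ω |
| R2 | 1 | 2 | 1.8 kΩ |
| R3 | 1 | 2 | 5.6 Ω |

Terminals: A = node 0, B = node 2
Reduce the network between node 0 (A) and node 2 (B) by series/parallel combination:
  Rp1 = R2 ‖ R3 (parallel, both between nodes 1 and 2) = 1/(1/1800 + 1/5.6) = 5.583 Ω
  Rs1 = R1 + Rp1 (series, joined only at node 1) = 110 + 5.583 = 115.6 Ω
R_eq = 115.6 Ω

Final answer: 115.6 Ω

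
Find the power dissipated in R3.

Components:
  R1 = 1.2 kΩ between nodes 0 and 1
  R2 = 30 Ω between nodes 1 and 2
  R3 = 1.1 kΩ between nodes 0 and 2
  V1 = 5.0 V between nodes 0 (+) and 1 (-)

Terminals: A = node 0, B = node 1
Nodal analysis, taking node 1 as the 0 V reference.
Source V1 fixes V_0 = 5 V.
KCL at each unknown node (sum of currents leaving = 0; resistances in Ω):
  Node 2: (V_2 - 0)/30 + (V_2 - 5)/1100 = 0
Collecting terms: 0.03424 × V_2 = 0.004545  =>  V_2 = 0.1327 V
I_R3 = (V_0 - V_2)/R3 = (5 - 0.1327)/1100 = 0.004425 A
P_R3 = I_R3² × R3 = (0.004425)² × 1100 = 0.02154 W

Final answer: 0.02154 W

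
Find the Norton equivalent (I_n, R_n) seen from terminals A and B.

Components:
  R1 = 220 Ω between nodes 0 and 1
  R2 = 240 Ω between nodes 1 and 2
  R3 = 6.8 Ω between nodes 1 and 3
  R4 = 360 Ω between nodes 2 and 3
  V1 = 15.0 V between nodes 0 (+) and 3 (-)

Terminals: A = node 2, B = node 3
Find the Thévenin equivalent first; then I_n = V_th/R_th and R_n = R_th.
Step 1 — V_th is the open-circuit voltage V_A - V_B (nothing connected across the terminals).
Nodal analysis, taking node 3 as the 0 V reference.
Source V1 fixes V_0 = 15 V.
KCL at each unknown node (sum of currents leaving = 0; resistances in Ω):
  Node 1: (V_1 - 15)/220 + (V_1 - V_2)/240 + (V_1 - 0)/6.8 = 0
  Node 2: (V_2 - V_1)/240 + (V_2 - 0)/360 = 0
Collecting terms (coefficients in siemens):
  0.1558·V_1 - 0.004167·V_2 = 0.06818
  0.006944·V_2 - 0.004167·V_1 = 0
Determinant D = (0.1558)(0.006944) - (-0.004167)(-0.004167) = 0.001064
V_1 = [(0.06818)(0.006944) - (-0.004167)(0)]/D = 0.4448 V
V_2 = [(0.1558)(0) - (0.06818)(-0.004167)]/D = 0.2669 V
V_th = V_2 - V_3 = 0.2669 - 0 = 0.2669 V
Step 2 — R_th: zero the source — replace V1 by a short circuit (node 3 merges into node 0) — and find the resistance seen between A (node 2) and B (node 0).
Reduce the network between node 2 (A) and node 0 (B) by series/parallel combination:
  Rp1 = R1 ‖ R3 (parallel, both between nodes 0 and 1) = 1/(1/220 + 1/6.8) = 6.596 Ω
  Rs1 = R2 + Rp1 (series, joined only at node 1) = 240 + 6.596 = 246.6 Ω
  Rp2 = R4 ‖ Rs1 (parallel, both between nodes 0 and 2) = 1/(1/360 + 1/246.6) = 146.3 Ω
R_th = 146.3 Ω
I_n = V_th/R_th = 0.2669/146.3 = 0.001824 A, and R_n = R_th = 146.3 Ω

Final answer: I_n = 0.001824 A, R_n = 146.3 Ω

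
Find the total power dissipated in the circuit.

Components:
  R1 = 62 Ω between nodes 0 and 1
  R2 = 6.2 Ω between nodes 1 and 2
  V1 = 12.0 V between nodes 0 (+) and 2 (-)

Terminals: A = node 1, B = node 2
Nodal analysis, taking node 2 as the 0 V reference.
Source V1 fixes V_0 = 12 V.
KCL at each unknown node (sum of currents leaving = 0; resistances in Ω):
  Node 1: (V_1 - 12)/62 + (V_1 - 0)/6.2 = 0
Collecting terms: 0.1774 × V_1 = 0.1935  =>  V_1 = 1.091 V
Power in each resistor, P = (ΔV)²/R:
  P_R1 = (12 - 1.091)²/62 = 1.919 W
  P_R2 = (1.091 - 0)²/6.2 = 0.1919 W
P_total = P_R1 + P_R2 = 2.111 W

Final answer: 2.111 W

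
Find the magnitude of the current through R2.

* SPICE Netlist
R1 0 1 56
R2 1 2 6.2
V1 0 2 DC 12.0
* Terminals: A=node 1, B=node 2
Nodal analysis, taking node 2 as the 0 V reference.
Source V1 fixes V_0 = 12 V.
KCL at each unknown node (sum of currents leaving = 0; resistances in Ω):
  Node 1: (V_1 - 12)/56 + (V_1 - 0)/6.2 = 0
Collecting terms: 0.1791 × V_1 = 0.2143  =>  V_1 = 1.196 V
I_R2 = (V_1 - V_2)/R2 = (1.196 - 0)/6.2 = 0.1929 A
|I_R2| = 0.1929 A

Final answer: |I_R2| = 0.1929 A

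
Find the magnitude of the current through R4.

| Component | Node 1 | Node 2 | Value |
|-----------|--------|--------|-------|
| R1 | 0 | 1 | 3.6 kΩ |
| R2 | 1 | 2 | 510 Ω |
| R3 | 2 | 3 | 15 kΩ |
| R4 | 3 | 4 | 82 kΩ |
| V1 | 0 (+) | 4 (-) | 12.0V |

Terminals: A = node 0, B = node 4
Nodal analysis, taking node 4 as the 0 V reference.
Source V1 fixes V_0 = 12 V.
KCL at each unknown node (sum of currents leaving = 0; resistances in Ω):
  Node 1: (V_1 - 12)/3600 + (V_1 - V_2)/510 = 0
  Node 2: (V_2 - V_1)/510 + (V_2 - V_3)/15000 = 0
  Node 3: (V_3 - V_2)/15000 + (V_3 - 0)/82000 = 0
Collecting terms (coefficients in siemens):
  0.002239·V_1 - 0.001961·V_2 = 0.003333
  0.002027·V_2 - 0.001961·V_1 - 0.00006667·V_3 = 0
  0.00007886·V_3 - 0.00006667·V_2 = 0
Solving these 3 simultaneous equations (Gaussian elimination) gives:
  V_1 = 11.57 V, V_2 = 11.51 V, V_3 = 9.732 V
I_R4 = (V_3 - V_4)/R4 = (9.732 - 0)/82000 = 0.0001187 A
|I_R4| = 0.0001187 A

Final answer: |I_R4| = 0.0001187 A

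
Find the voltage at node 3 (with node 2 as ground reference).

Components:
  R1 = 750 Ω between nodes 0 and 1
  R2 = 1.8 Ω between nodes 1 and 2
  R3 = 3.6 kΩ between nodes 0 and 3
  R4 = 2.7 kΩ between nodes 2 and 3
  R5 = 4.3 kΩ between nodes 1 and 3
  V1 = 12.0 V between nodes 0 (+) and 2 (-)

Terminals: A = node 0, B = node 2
Nodal analysis, taking node 2 as the 0 V reference.
Source V1 fixes V_0 = 12 V.
KCL at each unknown node (sum of currents leaving = 0; resistances in Ω):
  Node 1: (V_1 - 12)/750 + (V_1 - 0)/1.8 + (V_1 - V_3)/4300 = 0
  Node 3: (V_3 - 12)/3600 + (V_3 - 0)/2700 + (V_3 - V_1)/4300 = 0
Collecting terms (coefficients in siemens):
  0.5571·V_1 - 0.0002326·V_3 = 0.016
  0.0008807·V_3 - 0.0002326·V_1 = 0.003333
Determinant D = (0.5571)(0.0008807) - (-0.0002326)(-0.0002326) = 0.0004906
V_1 = [(0.016)(0.0008807) - (-0.0002326)(0.003333)]/D = 0.0303 V
V_3 = [(0.5571)(0.003333) - (0.016)(-0.0002326)]/D = 3.793 V
The requested potential is V_3 = 3.793 V.

Final answer: V_3 = 3.793 V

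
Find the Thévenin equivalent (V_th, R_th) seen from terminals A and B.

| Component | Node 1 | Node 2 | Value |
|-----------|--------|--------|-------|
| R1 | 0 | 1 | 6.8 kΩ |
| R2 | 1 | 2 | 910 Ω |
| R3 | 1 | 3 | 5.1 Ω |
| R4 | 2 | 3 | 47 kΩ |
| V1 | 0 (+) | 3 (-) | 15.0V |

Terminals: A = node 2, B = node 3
Step 1 — V_th is the open-circuit voltage V_A - V_B (nothing connected across the terminals).
Nodal analysis, taking node 3 as the 0 V reference.
Source V1 fixes V_0 = 15 V.
KCL at each unknown node (sum of currents leaving = 0; resistances in Ω):
  Node 1: (V_1 - 15)/6800 + (V_1 - V_2)/910 + (V_1 - 0)/5.1 = 0
  Node 2: (V_2 - V_1)/910 + (V_2 - 0)/47000 = 0
Collecting terms (coefficients in siemens):
  0.1973·V_1 - 0.001099·V_2 = 0.002206
  0.00112·V_2 - 0.001099·V_1 = 0
Determinant D = (0.1973)(0.00112) - (-0.001099)(-0.001099) = 0.0002198
V_1 = [(0.002206)(0.00112) - (-0.001099)(0)]/D = 0.01124 V
V_2 = [(0.1973)(0) - (0.002206)(-0.001099)]/D = 0.01103 V
V_th = V_2 - V_3 = 0.01103 - 0 = 0.01103 V
Step 2 — R_th: zero the source — replace V1 by a short circuit (node 3 merges into node 0) — and find the resistance seen between A (node 2) and B (node 0).
Reduce the network between node 2 (A) and node 0 (B) by series/parallel combination:
  Rp1 = R1 ‖ R3 (parallel, both between nodes 0 and 1) = 1/(1/6800 + 1/5.1) = 5.096 Ω
  Rs1 = R2 + Rp1 (series, joined only at node 1) = 910 + 5.096 = 915.1 Ω
  Rp2 = R4 ‖ Rs1 (parallel, both between nodes 0 and 2) = 1/(1/47000 + 1/915.1) = 897.6 Ω
R_th = 897.6 Ω

Final answer: V_th = 0.01103 V, R_th = 897.6 Ω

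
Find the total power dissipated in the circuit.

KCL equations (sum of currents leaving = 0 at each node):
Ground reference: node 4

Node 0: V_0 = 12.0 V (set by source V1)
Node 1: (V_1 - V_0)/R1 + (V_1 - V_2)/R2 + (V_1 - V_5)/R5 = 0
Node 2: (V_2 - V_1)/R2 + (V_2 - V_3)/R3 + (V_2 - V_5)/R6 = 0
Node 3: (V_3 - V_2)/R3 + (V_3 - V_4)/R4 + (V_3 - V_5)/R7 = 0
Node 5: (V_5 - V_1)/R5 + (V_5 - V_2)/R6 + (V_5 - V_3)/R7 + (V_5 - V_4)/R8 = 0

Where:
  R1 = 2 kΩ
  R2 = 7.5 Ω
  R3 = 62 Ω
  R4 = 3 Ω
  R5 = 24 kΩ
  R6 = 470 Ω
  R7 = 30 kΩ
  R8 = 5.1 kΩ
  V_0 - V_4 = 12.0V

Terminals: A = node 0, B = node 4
Nodal analysis, taking node 4 as the 0 V reference.
Source V1 fixes V_0 = 12 V.
KCL at each unknown node (sum of currents leaving = 0; resistances in Ω):
  Node 1: (V_1 - 12)/2000 + (V_1 - V_2)/7.5 + (V_1 - V_5)/24000 = 0
  Node 2: (V_2 - V_1)/7.5 + (V_2 - V_3)/62 + (V_2 - V_5)/470 = 0
  Node 3: (V_3 - V_2)/62 + (V_3 - 0)/3 + (V_3 - V_5)/30000 = 0
  Node 5: (V_5 - V_1)/24000 + (V_5 - V_2)/470 + (V_5 - V_3)/30000 + (V_5 - 0)/5100 = 0
Collecting terms (coefficients in siemens):
  0.1339·V_1 - 0.1333·V_2 - 0.00004167·V_5 = 0.006
  0.1516·V_2 - 0.1333·V_1 - 0.01613·V_3 - 0.002128·V_5 = 0
  0.3495·V_3 - 0.01613·V_2 - 0.00003333·V_5 = 0
  0.002399·V_5 - 0.00004167·V_1 - 0.002128·V_2 - 0.00003333·V_3 = 0
Solving these 4 simultaneous equations (Gaussian elimination) gives:
  V_1 = 0.415 V, V_2 = 0.3716 V, V_3 = 0.01718 V, V_5 = 0.337 V
Power in each resistor, P = (ΔV)²/R:
  P_R1 = (12 - 0.415)²/2000 = 0.06711 W
  P_R2 = (0.415 - 0.3716)²/7.5 = 0.0002514 W
  P_R3 = (0.3716 - 0.01718)²/62 = 0.002026 W
  P_R4 = (0.01718 - 0)²/3 = 0.00009838 W
  P_R5 = (0.415 - 0.337)²/24000 = 0.0000002533 W
  P_R6 = (0.3716 - 0.337)²/470 = 0.000002539 W
  P_R7 = (0.01718 - 0.337)²/30000 = 0.00000341 W
  P_R8 = (0 - 0.337)²/5100 = 0.00002227 W
P_total = P_R1 + P_R2 + P_R3 + P_R4 + P_R5 + P_R6 + P_R7 + P_R8 = 0.06951 W

Final answer: 0.06951 W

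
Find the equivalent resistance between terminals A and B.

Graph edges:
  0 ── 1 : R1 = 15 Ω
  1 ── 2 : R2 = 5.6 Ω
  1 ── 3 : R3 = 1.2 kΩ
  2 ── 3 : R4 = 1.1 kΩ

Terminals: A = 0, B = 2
Reduce the network between node 0 (A) and node 2 (B) by series/parallel combination:
  Rs1 = R3 + R4 (series, joined only at node 3) = 1200 + 1100 = 2300 Ω
  Rp1 = R2 ‖ Rs1 (parallel, both between nodes 1 and 2) = 1/(1/5.6 + 1/2300) = 5.586 Ω
  Rs2 = R1 + Rp1 (series, joined only at node 1) = 15 + 5.586 = 20.59 Ω
R_eq = 20.59 Ω

Final answer: 20.59 Ω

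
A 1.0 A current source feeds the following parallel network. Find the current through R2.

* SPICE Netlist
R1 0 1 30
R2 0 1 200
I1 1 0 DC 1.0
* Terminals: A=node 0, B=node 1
All resistors sit directly between nodes 0 and 1, so they are in parallel and share one voltage V; the full source current 1 A splits among them.
1/R_par = 1/30 + 1/200 = 0.03833 S  =>  R_par = 26.09 Ω
V = I × R_par = 1 × 26.09 = 26.09 V
I_R2 = V/R2 = 26.09/200 = 0.1304 A

Final answer: 0.1304 A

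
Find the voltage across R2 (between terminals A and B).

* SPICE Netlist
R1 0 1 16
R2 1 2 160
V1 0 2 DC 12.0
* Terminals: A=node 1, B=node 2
R1 and R2 are in series across V1 (node 0 → node 1 → node 2), and the output A–B is taken across R2, so this is a voltage divider.
Series current: I = V1/(R1 + R2) = 12/(16 + 160) = 12/176 = 0.06818 A
V_R2 = I × R2 = V1 × R2/(R1 + R2) = 12 × 160/176 = 10.91 V

Final answer: 10.91 V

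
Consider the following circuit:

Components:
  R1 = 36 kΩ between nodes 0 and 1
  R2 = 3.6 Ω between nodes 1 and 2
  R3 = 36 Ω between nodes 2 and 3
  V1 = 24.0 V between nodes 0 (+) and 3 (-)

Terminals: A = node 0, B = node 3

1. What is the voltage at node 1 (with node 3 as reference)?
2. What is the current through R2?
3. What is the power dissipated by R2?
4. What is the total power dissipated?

Nodal analysis, taking node 3 as the 0 V reference.
Source V1 fixes V_0 = 24 V.
KCL at each unknown node (sum of currents leaving = 0; resistances in Ω):
  Node 1: (V_1 - 24)/36000 + (V_1 - V_2)/3.6 = 0
  Node 2: (V_2 - V_1)/3.6 + (V_2 - 0)/36 = 0
Collecting terms (coefficients in siemens):
  0.2778·V_1 - 0.2778·V_2 = 0.0006667
  0.3056·V_2 - 0.2778·V_1 = 0
Determinant D = (0.2778)(0.3056) - (-0.2778)(-0.2778) = 0.007725
V_1 = [(0.0006667)(0.3056) - (-0.2778)(0)]/D = 0.02637 V
V_2 = [(0.2778)(0) - (0.0006667)(-0.2778)]/D = 0.02397 V
Part 1:
  Read off the nodal solution: V_1 = 0.02637 V
Part 2:
  I_R2 = (V_1 - V_2)/R2 = (0.02637 - 0.02397)/3.6 = 0.0006659 A
  Magnitude: I_R2 = 0.0006659 A
Part 3:
  I_R2 = (V_1 - V_2)/R2 = (0.02637 - 0.02397)/3.6 = 0.0006659 A
  P_R2 = I_R2² × R2 = (0.0006659)² × 3.6 = 0.000001596 W
Part 4:
  Power in each resistor, P = (ΔV)²/R:
    P_R1 = (24 - 0.02637)²/36000 = 0.01596 W
    P_R2 = (0.02637 - 0.02397)²/3.6 = 0.000001596 W
    P_R3 = (0.02397 - 0)²/36 = 0.00001596 W
  P_total = P_R1 + P_R2 + P_R3 = 0.01598 W

Final answers:
1. V_1 = 0.02637 V
2. I_R2 = 0.0006659 A
3. P_R2 = 1.596e-06 W
4. P_total = 0.01598 W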